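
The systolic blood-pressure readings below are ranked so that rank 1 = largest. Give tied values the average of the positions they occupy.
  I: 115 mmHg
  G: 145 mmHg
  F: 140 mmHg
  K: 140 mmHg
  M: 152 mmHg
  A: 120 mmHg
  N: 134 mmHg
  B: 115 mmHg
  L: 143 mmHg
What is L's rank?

3

Sorted (descending): 152, 145, 143, 140, 140, 134, 120, 115, 115
The 2 values of 140 occupy positions 4–5 → average rank (4+5)/2 = 4.5.
The 2 values of 115 occupy positions 8–9 → average rank (8+9)/2 = 8.5.
L has value 143 mmHg → rank 3.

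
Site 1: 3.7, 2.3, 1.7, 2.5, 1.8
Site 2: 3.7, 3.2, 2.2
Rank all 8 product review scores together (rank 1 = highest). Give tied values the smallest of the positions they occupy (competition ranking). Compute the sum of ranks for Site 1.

Sorted (descending): 3.7, 3.7, 3.2, 2.5, 2.3, 2.2, 1.8, 1.7
The 2 values of 3.7 occupy positions 1–2 → each gets rank 1.
Site 1 values → pooled ranks: 3.7→1, 2.3→5, 1.7→8, 2.5→4, 1.8→7
Rank sum = 1 + 5 + 8 + 4 + 7 = 25

25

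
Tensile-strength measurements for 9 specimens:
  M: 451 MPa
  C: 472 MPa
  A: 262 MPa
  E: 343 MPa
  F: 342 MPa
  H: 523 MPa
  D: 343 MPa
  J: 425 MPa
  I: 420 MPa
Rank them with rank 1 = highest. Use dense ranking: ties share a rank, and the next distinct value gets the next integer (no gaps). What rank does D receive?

Sorted (descending): 523, 472, 451, 425, 420, 343, 343, 342, 262
The 2 values of 343 share dense rank 6.
Remaining distinct values take the next consecutive integers.
D has value 343 MPa → rank 6.

6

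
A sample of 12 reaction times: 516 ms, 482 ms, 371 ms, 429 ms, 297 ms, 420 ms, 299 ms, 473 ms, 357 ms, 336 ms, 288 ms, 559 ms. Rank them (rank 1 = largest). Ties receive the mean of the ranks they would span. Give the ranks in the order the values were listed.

Sorted (descending): 559, 516, 482, 473, 429, 420, 371, 357, 336, 299, 297, 288
No ties — each value takes its position as its rank.

2, 3, 7, 5, 11, 6, 10, 4, 8, 9, 12, 1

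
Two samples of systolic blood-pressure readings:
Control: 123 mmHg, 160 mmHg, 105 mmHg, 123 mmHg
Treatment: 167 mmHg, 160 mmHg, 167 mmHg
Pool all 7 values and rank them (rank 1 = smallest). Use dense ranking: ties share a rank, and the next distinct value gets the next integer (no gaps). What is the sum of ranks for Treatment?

Sorted (ascending): 105, 123, 123, 160, 160, 167, 167
The 2 values of 123 share dense rank 2.
The 2 values of 160 share dense rank 3.
The 2 values of 167 share dense rank 4.
Remaining distinct values take the next consecutive integers.
Treatment values → pooled ranks: 167→4, 160→3, 167→4
Rank sum = 4 + 3 + 4 = 11

11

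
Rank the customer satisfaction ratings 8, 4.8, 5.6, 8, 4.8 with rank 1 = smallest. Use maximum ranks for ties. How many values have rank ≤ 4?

Sorted (ascending): 4.8, 4.8, 5.6, 8, 8
The 2 values of 4.8 occupy positions 1–2 → each gets rank 2.
The 2 values of 8 occupy positions 4–5 → each gets rank 5.
Ranks ≤ 4: {2, 2, 3} → 3 values.

3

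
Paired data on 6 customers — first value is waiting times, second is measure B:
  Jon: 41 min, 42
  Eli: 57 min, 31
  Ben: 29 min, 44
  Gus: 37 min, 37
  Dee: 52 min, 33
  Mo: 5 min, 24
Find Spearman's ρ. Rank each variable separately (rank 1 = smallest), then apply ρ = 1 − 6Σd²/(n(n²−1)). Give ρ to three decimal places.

Ranks of variable 1: 4, 6, 2, 3, 5, 1
Ranks of variable 2: 5, 2, 6, 4, 3, 1
d = r₁ − r₂: -1, 4, -4, -1, 2, 0
d²: 1, 16, 16, 1, 4, 0; Σd² = 38
ρ = 1 − 6·38/(6·35) = 1 − 228/210 = -0.086

-0.086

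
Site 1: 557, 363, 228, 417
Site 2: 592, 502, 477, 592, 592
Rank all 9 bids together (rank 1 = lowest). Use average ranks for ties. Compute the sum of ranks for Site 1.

12

Sorted (ascending): 228, 363, 417, 477, 502, 557, 592, 592, 592
The 3 values of 592 occupy positions 7–9 → average rank 8.
Site 1 values → pooled ranks: 557→6, 363→2, 228→1, 417→3
Rank sum = 6 + 2 + 1 + 3 = 12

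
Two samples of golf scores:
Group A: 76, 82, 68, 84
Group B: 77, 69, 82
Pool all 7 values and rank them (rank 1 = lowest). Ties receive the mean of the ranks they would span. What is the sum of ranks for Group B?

11.5

Sorted (ascending): 68, 69, 76, 77, 82, 82, 84
The 2 values of 82 occupy positions 5–6 → average rank (5+6)/2 = 5.5.
Group B values → pooled ranks: 77→4, 69→2, 82→5.5
Rank sum = 4 + 2 + 5.5 = 11.5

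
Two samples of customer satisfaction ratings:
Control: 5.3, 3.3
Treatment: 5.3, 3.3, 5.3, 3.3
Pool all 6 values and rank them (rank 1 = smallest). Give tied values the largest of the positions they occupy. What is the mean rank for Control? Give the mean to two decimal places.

4.50

Sorted (ascending): 3.3, 3.3, 3.3, 5.3, 5.3, 5.3
The 3 values of 3.3 occupy positions 1–3 → each gets rank 3.
The 3 values of 5.3 occupy positions 4–6 → each gets rank 6.
Control values → pooled ranks: 5.3→6, 3.3→3
Mean rank = (6 + 3) / 2 = 4.50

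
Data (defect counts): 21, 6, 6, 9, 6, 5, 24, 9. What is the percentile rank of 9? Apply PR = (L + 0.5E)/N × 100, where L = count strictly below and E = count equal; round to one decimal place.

62.5

N = 8.
Strictly below 9: 4. Equal to 9: 2.
PR = (4 + 0.5·2)/8 × 100 = 62.5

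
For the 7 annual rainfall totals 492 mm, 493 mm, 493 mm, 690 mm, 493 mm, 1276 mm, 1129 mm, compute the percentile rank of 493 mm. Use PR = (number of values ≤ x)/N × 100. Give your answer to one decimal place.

N = 7.
Strictly below 493: 1. Equal to 493: 3.
PR = 4/7 × 100 = 57.1

57.1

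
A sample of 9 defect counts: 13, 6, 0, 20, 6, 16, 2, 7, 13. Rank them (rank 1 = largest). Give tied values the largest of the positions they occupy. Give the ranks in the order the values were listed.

Sorted (descending): 20, 16, 13, 13, 7, 6, 6, 2, 0
The 2 values of 13 occupy positions 3–4 → each gets rank 4.
The 2 values of 6 occupy positions 6–7 → each gets rank 7.

4, 7, 9, 1, 7, 2, 8, 5, 4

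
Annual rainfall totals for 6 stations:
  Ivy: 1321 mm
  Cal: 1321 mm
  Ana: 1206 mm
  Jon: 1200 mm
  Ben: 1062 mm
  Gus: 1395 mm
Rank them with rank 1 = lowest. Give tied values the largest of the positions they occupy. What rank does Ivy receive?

5

Sorted (ascending): 1062, 1200, 1206, 1321, 1321, 1395
The 2 values of 1321 occupy positions 4–5 → each gets rank 5.
Ivy has value 1321 mm → rank 5.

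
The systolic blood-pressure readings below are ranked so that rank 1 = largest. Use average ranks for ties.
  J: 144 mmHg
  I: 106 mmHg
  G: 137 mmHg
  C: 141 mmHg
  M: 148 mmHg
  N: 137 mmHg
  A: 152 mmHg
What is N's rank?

Sorted (descending): 152, 148, 144, 141, 137, 137, 106
The 2 values of 137 occupy positions 5–6 → average rank (5+6)/2 = 5.5.
N has value 137 mmHg → rank 5.5.

5.5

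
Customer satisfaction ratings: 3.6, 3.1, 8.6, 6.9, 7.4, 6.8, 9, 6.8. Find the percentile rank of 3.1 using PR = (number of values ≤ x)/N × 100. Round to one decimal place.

N = 8.
Strictly below 3.1: 0. Equal to 3.1: 1.
PR = 1/8 × 100 = 12.5

12.5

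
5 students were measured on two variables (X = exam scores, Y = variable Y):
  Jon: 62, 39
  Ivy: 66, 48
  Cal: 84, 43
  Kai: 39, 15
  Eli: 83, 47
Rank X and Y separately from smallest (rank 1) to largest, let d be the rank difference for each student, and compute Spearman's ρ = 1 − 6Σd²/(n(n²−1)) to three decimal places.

Ranks of variable 1: 2, 3, 5, 1, 4
Ranks of variable 2: 2, 5, 3, 1, 4
d = r₁ − r₂: 0, -2, 2, 0, 0
d²: 0, 4, 4, 0, 0; Σd² = 8
ρ = 1 − 6·8/(5·24) = 1 − 48/120 = 0.600

0.600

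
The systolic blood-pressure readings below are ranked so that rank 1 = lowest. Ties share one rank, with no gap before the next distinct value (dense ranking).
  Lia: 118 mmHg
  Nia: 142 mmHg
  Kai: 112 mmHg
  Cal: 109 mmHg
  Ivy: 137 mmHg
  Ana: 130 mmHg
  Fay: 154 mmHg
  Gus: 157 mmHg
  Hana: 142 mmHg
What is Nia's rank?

6

Sorted (ascending): 109, 112, 118, 130, 137, 142, 142, 154, 157
The 2 values of 142 share dense rank 6.
Remaining distinct values take the next consecutive integers.
Nia has value 142 mmHg → rank 6.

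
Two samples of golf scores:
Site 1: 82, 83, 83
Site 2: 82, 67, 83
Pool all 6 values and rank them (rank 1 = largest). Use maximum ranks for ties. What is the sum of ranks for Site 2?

Sorted (descending): 83, 83, 83, 82, 82, 67
The 3 values of 83 occupy positions 1–3 → each gets rank 3.
The 2 values of 82 occupy positions 4–5 → each gets rank 5.
Site 2 values → pooled ranks: 82→5, 67→6, 83→3
Rank sum = 5 + 6 + 3 = 14

14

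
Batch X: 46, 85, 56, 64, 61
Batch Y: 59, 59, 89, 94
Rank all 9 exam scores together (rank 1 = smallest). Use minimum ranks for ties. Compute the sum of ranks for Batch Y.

23

Sorted (ascending): 46, 56, 59, 59, 61, 64, 85, 89, 94
The 2 values of 59 occupy positions 3–4 → each gets rank 3.
Batch Y values → pooled ranks: 59→3, 59→3, 89→8, 94→9
Rank sum = 3 + 3 + 8 + 9 = 23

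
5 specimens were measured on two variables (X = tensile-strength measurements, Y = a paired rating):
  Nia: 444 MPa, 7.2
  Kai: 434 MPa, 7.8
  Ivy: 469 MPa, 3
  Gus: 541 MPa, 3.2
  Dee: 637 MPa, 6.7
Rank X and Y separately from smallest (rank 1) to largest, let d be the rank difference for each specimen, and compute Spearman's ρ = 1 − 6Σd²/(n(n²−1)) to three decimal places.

Ranks of variable 1: 2, 1, 3, 4, 5
Ranks of variable 2: 4, 5, 1, 2, 3
d = r₁ − r₂: -2, -4, 2, 2, 2
d²: 4, 16, 4, 4, 4; Σd² = 32
ρ = 1 − 6·32/(5·24) = 1 − 192/120 = -0.600

-0.600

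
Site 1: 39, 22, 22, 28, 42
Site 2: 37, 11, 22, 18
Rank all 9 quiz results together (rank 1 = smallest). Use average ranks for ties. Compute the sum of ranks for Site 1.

Sorted (ascending): 11, 18, 22, 22, 22, 28, 37, 39, 42
The 3 values of 22 occupy positions 3–5 → average rank 4.
Site 1 values → pooled ranks: 39→8, 22→4, 22→4, 28→6, 42→9
Rank sum = 8 + 4 + 4 + 6 + 9 = 31

31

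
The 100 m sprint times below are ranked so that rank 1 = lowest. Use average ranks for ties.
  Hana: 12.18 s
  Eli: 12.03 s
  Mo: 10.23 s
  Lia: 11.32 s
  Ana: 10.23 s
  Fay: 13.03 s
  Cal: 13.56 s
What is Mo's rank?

1.5

Sorted (ascending): 10.23, 10.23, 11.32, 12.03, 12.18, 13.03, 13.56
The 2 values of 10.23 occupy positions 1–2 → average rank (1+2)/2 = 1.5.
Mo has value 10.23 s → rank 1.5.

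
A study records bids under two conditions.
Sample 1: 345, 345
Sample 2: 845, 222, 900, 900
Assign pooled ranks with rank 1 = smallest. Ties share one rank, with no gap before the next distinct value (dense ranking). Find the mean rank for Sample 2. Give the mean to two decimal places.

3.00

Sorted (ascending): 222, 345, 345, 845, 900, 900
The 2 values of 345 share dense rank 2.
The 2 values of 900 share dense rank 4.
Remaining distinct values take the next consecutive integers.
Sample 2 values → pooled ranks: 845→3, 222→1, 900→4, 900→4
Mean rank = (3 + 1 + 4 + 4) / 4 = 3.00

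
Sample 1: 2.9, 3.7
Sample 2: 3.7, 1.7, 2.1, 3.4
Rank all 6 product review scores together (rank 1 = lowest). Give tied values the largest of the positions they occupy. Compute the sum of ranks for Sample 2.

Sorted (ascending): 1.7, 2.1, 2.9, 3.4, 3.7, 3.7
The 2 values of 3.7 occupy positions 5–6 → each gets rank 6.
Sample 2 values → pooled ranks: 3.7→6, 1.7→1, 2.1→2, 3.4→4
Rank sum = 6 + 1 + 2 + 4 = 13

13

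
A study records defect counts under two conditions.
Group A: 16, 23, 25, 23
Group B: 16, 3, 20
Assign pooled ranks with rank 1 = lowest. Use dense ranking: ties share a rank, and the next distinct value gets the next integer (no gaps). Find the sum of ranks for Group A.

Sorted (ascending): 3, 16, 16, 20, 23, 23, 25
The 2 values of 16 share dense rank 2.
The 2 values of 23 share dense rank 4.
Remaining distinct values take the next consecutive integers.
Group A values → pooled ranks: 16→2, 23→4, 25→5, 23→4
Rank sum = 2 + 4 + 5 + 4 = 15

15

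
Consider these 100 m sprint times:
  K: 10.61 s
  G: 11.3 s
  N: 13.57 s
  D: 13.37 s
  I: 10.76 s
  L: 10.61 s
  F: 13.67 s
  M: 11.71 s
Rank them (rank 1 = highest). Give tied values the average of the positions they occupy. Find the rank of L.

7.5

Sorted (descending): 13.67, 13.57, 13.37, 11.71, 11.3, 10.76, 10.61, 10.61
The 2 values of 10.61 occupy positions 7–8 → average rank (7+8)/2 = 7.5.
L has value 10.61 s → rank 7.5.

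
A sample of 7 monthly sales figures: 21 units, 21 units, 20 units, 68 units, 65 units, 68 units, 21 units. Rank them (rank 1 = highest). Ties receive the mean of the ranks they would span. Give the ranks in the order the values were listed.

5, 5, 7, 1.5, 3, 1.5, 5

Sorted (descending): 68, 68, 65, 21, 21, 21, 20
The 2 values of 68 occupy positions 1–2 → average rank (1+2)/2 = 1.5.
The 3 values of 21 occupy positions 4–6 → average rank 5.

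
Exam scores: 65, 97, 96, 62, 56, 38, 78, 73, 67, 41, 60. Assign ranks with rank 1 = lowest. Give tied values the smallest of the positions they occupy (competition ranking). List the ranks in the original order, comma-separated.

6, 11, 10, 5, 3, 1, 9, 8, 7, 2, 4

Sorted (ascending): 38, 41, 56, 60, 62, 65, 67, 73, 78, 96, 97
No ties — each value takes its position as its rank.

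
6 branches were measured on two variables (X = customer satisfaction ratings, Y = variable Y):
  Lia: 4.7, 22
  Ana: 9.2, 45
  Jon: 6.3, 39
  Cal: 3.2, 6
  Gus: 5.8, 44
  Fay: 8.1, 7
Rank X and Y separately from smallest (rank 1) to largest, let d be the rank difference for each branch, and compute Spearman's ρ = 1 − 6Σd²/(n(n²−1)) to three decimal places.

Ranks of variable 1: 2, 6, 4, 1, 3, 5
Ranks of variable 2: 3, 6, 4, 1, 5, 2
d = r₁ − r₂: -1, 0, 0, 0, -2, 3
d²: 1, 0, 0, 0, 4, 9; Σd² = 14
ρ = 1 − 6·14/(6·35) = 1 − 84/210 = 0.600

0.600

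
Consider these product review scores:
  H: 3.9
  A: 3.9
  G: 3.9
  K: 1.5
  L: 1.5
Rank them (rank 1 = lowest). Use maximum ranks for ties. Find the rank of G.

5

Sorted (ascending): 1.5, 1.5, 3.9, 3.9, 3.9
The 2 values of 1.5 occupy positions 1–2 → each gets rank 2.
The 3 values of 3.9 occupy positions 3–5 → each gets rank 5.
G has value 3.9 → rank 5.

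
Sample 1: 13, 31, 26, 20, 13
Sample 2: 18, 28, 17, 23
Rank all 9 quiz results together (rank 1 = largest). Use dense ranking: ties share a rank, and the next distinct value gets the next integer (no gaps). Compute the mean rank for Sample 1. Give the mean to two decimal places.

5.00

Sorted (descending): 31, 28, 26, 23, 20, 18, 17, 13, 13
The 2 values of 13 share dense rank 8.
Remaining distinct values take the next consecutive integers.
Sample 1 values → pooled ranks: 13→8, 31→1, 26→3, 20→5, 13→8
Mean rank = (8 + 1 + 3 + 5 + 8) / 5 = 5.00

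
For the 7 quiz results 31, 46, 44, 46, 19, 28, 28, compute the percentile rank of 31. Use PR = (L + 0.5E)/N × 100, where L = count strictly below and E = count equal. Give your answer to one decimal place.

50.0

N = 7.
Strictly below 31: 3. Equal to 31: 1.
PR = (3 + 0.5·1)/7 × 100 = 50.0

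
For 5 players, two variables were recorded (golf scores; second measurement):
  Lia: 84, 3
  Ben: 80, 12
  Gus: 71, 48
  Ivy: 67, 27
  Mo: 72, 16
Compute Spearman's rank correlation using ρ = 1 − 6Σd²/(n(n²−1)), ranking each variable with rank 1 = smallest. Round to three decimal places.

-0.900

Ranks of variable 1: 5, 4, 2, 1, 3
Ranks of variable 2: 1, 2, 5, 4, 3
d = r₁ − r₂: 4, 2, -3, -3, 0
d²: 16, 4, 9, 9, 0; Σd² = 38
ρ = 1 − 6·38/(5·24) = 1 − 228/120 = -0.900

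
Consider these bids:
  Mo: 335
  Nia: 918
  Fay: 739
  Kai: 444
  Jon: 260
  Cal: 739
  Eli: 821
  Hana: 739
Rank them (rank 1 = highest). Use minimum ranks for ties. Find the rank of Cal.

3

Sorted (descending): 918, 821, 739, 739, 739, 444, 335, 260
The 3 values of 739 occupy positions 3–5 → each gets rank 3.
Cal has value 739 → rank 3.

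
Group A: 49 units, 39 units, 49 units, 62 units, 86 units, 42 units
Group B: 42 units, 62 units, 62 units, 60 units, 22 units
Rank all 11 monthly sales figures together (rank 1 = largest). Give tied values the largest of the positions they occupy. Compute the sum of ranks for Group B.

Sorted (descending): 86, 62, 62, 62, 60, 49, 49, 42, 42, 39, 22
The 3 values of 62 occupy positions 2–4 → each gets rank 4.
The 2 values of 49 occupy positions 6–7 → each gets rank 7.
The 2 values of 42 occupy positions 8–9 → each gets rank 9.
Group B values → pooled ranks: 42→9, 62→4, 62→4, 60→5, 22→11
Rank sum = 9 + 4 + 4 + 5 + 11 = 33

33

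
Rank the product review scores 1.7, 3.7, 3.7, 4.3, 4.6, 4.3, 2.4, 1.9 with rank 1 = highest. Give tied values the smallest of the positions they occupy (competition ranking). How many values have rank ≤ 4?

Sorted (descending): 4.6, 4.3, 4.3, 3.7, 3.7, 2.4, 1.9, 1.7
The 2 values of 4.3 occupy positions 2–3 → each gets rank 2.
The 2 values of 3.7 occupy positions 4–5 → each gets rank 4.
Ranks ≤ 4: {1, 2, 2, 4, 4} → 5 values.

5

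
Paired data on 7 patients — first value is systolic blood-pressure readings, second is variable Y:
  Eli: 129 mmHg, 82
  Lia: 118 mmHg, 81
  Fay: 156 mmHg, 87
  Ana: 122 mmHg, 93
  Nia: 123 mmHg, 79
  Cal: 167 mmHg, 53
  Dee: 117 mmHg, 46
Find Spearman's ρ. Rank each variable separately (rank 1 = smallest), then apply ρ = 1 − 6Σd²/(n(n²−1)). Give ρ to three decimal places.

0.179

Ranks of variable 1: 5, 2, 6, 3, 4, 7, 1
Ranks of variable 2: 5, 4, 6, 7, 3, 2, 1
d = r₁ − r₂: 0, -2, 0, -4, 1, 5, 0
d²: 0, 4, 0, 16, 1, 25, 0; Σd² = 46
ρ = 1 − 6·46/(7·48) = 1 − 276/336 = 0.179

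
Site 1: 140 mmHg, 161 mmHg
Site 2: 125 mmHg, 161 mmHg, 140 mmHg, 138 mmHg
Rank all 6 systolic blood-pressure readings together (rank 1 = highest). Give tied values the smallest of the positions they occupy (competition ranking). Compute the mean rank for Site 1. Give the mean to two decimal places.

2.00

Sorted (descending): 161, 161, 140, 140, 138, 125
The 2 values of 161 occupy positions 1–2 → each gets rank 1.
The 2 values of 140 occupy positions 3–4 → each gets rank 3.
Site 1 values → pooled ranks: 140→3, 161→1
Mean rank = (3 + 1) / 2 = 2.00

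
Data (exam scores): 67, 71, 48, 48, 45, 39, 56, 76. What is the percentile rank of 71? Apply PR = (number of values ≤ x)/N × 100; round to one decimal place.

87.5

N = 8.
Strictly below 71: 6. Equal to 71: 1.
PR = 7/8 × 100 = 87.5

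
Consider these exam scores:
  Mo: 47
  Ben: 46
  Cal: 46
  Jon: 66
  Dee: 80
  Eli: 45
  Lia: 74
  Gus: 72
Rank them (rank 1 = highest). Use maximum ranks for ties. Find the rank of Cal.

7

Sorted (descending): 80, 74, 72, 66, 47, 46, 46, 45
The 2 values of 46 occupy positions 6–7 → each gets rank 7.
Cal has value 46 → rank 7.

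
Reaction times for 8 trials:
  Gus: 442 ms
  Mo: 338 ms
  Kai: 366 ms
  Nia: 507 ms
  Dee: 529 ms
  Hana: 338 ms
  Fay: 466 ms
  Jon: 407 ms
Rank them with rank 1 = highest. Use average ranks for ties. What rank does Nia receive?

Sorted (descending): 529, 507, 466, 442, 407, 366, 338, 338
The 2 values of 338 occupy positions 7–8 → average rank (7+8)/2 = 7.5.
Nia has value 507 ms → rank 2.

2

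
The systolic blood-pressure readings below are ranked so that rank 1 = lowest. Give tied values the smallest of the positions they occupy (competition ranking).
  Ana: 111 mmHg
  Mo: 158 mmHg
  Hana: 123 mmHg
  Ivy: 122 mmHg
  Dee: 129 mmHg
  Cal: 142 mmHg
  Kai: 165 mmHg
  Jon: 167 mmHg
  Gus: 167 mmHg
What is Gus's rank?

8

Sorted (ascending): 111, 122, 123, 129, 142, 158, 165, 167, 167
The 2 values of 167 occupy positions 8–9 → each gets rank 8.
Gus has value 167 mmHg → rank 8.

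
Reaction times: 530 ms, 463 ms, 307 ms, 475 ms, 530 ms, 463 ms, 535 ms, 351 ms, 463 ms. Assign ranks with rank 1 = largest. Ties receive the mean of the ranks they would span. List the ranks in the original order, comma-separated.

Sorted (descending): 535, 530, 530, 475, 463, 463, 463, 351, 307
The 2 values of 530 occupy positions 2–3 → average rank (2+3)/2 = 2.5.
The 3 values of 463 occupy positions 5–7 → average rank 6.

2.5, 6, 9, 4, 2.5, 6, 1, 8, 6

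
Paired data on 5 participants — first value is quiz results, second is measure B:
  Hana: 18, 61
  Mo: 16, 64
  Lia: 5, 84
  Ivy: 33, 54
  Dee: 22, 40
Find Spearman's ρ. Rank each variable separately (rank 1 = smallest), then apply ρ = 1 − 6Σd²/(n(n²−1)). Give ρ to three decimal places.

-0.900

Ranks of variable 1: 3, 2, 1, 5, 4
Ranks of variable 2: 3, 4, 5, 2, 1
d = r₁ − r₂: 0, -2, -4, 3, 3
d²: 0, 4, 16, 9, 9; Σd² = 38
ρ = 1 − 6·38/(5·24) = 1 − 228/120 = -0.900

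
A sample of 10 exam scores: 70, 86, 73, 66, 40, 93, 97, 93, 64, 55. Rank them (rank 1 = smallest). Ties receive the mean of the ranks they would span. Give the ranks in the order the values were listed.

5, 7, 6, 4, 1, 8.5, 10, 8.5, 3, 2

Sorted (ascending): 40, 55, 64, 66, 70, 73, 86, 93, 93, 97
The 2 values of 93 occupy positions 8–9 → average rank (8+9)/2 = 8.5.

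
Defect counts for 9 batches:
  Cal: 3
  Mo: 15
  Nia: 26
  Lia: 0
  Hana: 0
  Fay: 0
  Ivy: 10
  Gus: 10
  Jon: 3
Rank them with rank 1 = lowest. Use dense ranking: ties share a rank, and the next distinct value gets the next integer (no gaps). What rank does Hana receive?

Sorted (ascending): 0, 0, 0, 3, 3, 10, 10, 15, 26
The 3 values of 0 share dense rank 1.
The 2 values of 3 share dense rank 2.
The 2 values of 10 share dense rank 3.
Remaining distinct values take the next consecutive integers.
Hana has value 0 → rank 1.

1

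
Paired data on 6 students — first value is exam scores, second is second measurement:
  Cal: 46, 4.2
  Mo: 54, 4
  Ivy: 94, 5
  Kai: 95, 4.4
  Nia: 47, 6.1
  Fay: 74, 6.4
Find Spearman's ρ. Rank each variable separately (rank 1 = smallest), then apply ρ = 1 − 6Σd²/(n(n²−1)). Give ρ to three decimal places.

0.200

Ranks of variable 1: 1, 3, 5, 6, 2, 4
Ranks of variable 2: 2, 1, 4, 3, 5, 6
d = r₁ − r₂: -1, 2, 1, 3, -3, -2
d²: 1, 4, 1, 9, 9, 4; Σd² = 28
ρ = 1 − 6·28/(6·35) = 1 − 168/210 = 0.200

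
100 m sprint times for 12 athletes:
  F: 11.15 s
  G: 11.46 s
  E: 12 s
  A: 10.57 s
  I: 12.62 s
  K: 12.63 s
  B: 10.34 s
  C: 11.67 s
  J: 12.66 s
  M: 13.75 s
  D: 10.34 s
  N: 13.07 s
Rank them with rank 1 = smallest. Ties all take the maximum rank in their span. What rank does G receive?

Sorted (ascending): 10.34, 10.34, 10.57, 11.15, 11.46, 11.67, 12, 12.62, 12.63, 12.66, 13.07, 13.75
The 2 values of 10.34 occupy positions 1–2 → each gets rank 2.
G has value 11.46 s → rank 5.

5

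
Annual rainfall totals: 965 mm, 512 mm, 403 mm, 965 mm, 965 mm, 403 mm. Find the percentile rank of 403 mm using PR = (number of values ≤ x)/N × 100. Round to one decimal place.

N = 6.
Strictly below 403: 0. Equal to 403: 2.
PR = 2/6 × 100 = 33.3

33.3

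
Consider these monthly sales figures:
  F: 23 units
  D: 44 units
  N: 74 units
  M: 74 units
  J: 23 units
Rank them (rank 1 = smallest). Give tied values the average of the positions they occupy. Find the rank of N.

4.5

Sorted (ascending): 23, 23, 44, 74, 74
The 2 values of 23 occupy positions 1–2 → average rank (1+2)/2 = 1.5.
The 2 values of 74 occupy positions 4–5 → average rank (4+5)/2 = 4.5.
N has value 74 units → rank 4.5.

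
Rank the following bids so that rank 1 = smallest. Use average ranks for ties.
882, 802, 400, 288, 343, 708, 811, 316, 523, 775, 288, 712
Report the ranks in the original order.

12, 10, 5, 1.5, 4, 7, 11, 3, 6, 9, 1.5, 8

Sorted (ascending): 288, 288, 316, 343, 400, 523, 708, 712, 775, 802, 811, 882
The 2 values of 288 occupy positions 1–2 → average rank (1+2)/2 = 1.5.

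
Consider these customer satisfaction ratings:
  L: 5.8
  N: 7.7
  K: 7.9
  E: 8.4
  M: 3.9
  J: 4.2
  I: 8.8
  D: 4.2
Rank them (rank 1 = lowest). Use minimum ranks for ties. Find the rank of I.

Sorted (ascending): 3.9, 4.2, 4.2, 5.8, 7.7, 7.9, 8.4, 8.8
The 2 values of 4.2 occupy positions 2–3 → each gets rank 2.
I has value 8.8 → rank 8.

8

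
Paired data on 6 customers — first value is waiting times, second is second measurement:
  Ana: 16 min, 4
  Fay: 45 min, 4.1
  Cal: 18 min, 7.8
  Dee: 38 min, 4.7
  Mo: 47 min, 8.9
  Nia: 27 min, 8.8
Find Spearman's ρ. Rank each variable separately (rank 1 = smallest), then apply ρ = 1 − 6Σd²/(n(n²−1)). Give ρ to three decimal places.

0.486

Ranks of variable 1: 1, 5, 2, 4, 6, 3
Ranks of variable 2: 1, 2, 4, 3, 6, 5
d = r₁ − r₂: 0, 3, -2, 1, 0, -2
d²: 0, 9, 4, 1, 0, 4; Σd² = 18
ρ = 1 − 6·18/(6·35) = 1 − 108/210 = 0.486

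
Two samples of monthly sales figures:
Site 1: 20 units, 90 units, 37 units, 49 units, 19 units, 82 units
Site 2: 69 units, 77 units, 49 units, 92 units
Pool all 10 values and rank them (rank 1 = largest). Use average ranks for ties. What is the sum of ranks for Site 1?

Sorted (descending): 92, 90, 82, 77, 69, 49, 49, 37, 20, 19
The 2 values of 49 occupy positions 6–7 → average rank (6+7)/2 = 6.5.
Site 1 values → pooled ranks: 20→9, 90→2, 37→8, 49→6.5, 19→10, 82→3
Rank sum = 9 + 2 + 8 + 6.5 + 10 + 3 = 38.5

38.5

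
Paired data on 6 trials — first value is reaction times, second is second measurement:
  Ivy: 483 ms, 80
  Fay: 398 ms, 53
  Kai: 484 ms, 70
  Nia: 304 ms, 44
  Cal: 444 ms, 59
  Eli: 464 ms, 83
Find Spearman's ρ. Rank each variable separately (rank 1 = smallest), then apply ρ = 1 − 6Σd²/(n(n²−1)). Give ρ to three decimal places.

0.771

Ranks of variable 1: 5, 2, 6, 1, 3, 4
Ranks of variable 2: 5, 2, 4, 1, 3, 6
d = r₁ − r₂: 0, 0, 2, 0, 0, -2
d²: 0, 0, 4, 0, 0, 4; Σd² = 8
ρ = 1 − 6·8/(6·35) = 1 − 48/210 = 0.771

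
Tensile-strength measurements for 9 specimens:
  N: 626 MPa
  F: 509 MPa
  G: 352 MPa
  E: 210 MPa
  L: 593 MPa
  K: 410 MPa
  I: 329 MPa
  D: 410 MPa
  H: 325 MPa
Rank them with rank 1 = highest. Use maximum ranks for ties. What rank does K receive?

Sorted (descending): 626, 593, 509, 410, 410, 352, 329, 325, 210
The 2 values of 410 occupy positions 4–5 → each gets rank 5.
K has value 410 MPa → rank 5.

5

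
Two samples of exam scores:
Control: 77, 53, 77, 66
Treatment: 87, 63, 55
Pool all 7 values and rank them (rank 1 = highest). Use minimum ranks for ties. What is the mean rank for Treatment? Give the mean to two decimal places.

Sorted (descending): 87, 77, 77, 66, 63, 55, 53
The 2 values of 77 occupy positions 2–3 → each gets rank 2.
Treatment values → pooled ranks: 87→1, 63→5, 55→6
Mean rank = (1 + 5 + 6) / 3 = 4.00

4.00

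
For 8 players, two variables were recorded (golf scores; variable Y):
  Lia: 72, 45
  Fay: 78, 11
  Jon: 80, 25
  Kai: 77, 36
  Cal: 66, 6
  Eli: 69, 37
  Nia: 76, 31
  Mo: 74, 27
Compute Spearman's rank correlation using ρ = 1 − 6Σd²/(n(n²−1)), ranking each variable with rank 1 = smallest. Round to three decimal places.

Ranks of variable 1: 3, 7, 8, 6, 1, 2, 5, 4
Ranks of variable 2: 8, 2, 3, 6, 1, 7, 5, 4
d = r₁ − r₂: -5, 5, 5, 0, 0, -5, 0, 0
d²: 25, 25, 25, 0, 0, 25, 0, 0; Σd² = 100
ρ = 1 − 6·100/(8·63) = 1 − 600/504 = -0.190

-0.190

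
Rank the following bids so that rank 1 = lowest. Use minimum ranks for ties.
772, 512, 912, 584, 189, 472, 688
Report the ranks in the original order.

6, 3, 7, 4, 1, 2, 5

Sorted (ascending): 189, 472, 512, 584, 688, 772, 912
No ties — each value takes its position as its rank.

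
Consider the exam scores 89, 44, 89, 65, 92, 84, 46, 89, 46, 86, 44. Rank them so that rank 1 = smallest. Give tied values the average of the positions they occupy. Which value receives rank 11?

Sorted (ascending): 44, 44, 46, 46, 65, 84, 86, 89, 89, 89, 92
The 2 values of 44 occupy positions 1–2 → average rank (1+2)/2 = 1.5.
The 2 values of 46 occupy positions 3–4 → average rank (3+4)/2 = 3.5.
The 3 values of 89 occupy positions 8–10 → average rank 9.
Rank 11 → value 92.

92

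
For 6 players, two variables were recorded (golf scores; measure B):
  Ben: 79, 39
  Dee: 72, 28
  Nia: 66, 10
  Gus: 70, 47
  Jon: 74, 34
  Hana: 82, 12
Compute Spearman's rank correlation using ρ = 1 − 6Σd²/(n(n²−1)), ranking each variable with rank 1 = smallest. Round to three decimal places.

0.086

Ranks of variable 1: 5, 3, 1, 2, 4, 6
Ranks of variable 2: 5, 3, 1, 6, 4, 2
d = r₁ − r₂: 0, 0, 0, -4, 0, 4
d²: 0, 0, 0, 16, 0, 16; Σd² = 32
ρ = 1 − 6·32/(6·35) = 1 − 192/210 = 0.086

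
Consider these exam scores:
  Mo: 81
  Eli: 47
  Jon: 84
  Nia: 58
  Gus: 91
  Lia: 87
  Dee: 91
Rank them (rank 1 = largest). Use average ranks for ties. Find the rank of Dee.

1.5

Sorted (descending): 91, 91, 87, 84, 81, 58, 47
The 2 values of 91 occupy positions 1–2 → average rank (1+2)/2 = 1.5.
Dee has value 91 → rank 1.5.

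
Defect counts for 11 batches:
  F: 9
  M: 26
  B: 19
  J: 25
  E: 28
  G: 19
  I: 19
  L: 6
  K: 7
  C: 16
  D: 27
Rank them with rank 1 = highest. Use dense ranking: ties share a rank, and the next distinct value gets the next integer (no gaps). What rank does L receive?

9

Sorted (descending): 28, 27, 26, 25, 19, 19, 19, 16, 9, 7, 6
The 3 values of 19 share dense rank 5.
Remaining distinct values take the next consecutive integers.
L has value 6 → rank 9.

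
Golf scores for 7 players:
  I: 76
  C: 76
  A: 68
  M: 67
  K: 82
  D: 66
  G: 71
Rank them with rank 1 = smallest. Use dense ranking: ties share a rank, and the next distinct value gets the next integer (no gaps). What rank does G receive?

4

Sorted (ascending): 66, 67, 68, 71, 76, 76, 82
The 2 values of 76 share dense rank 5.
Remaining distinct values take the next consecutive integers.
G has value 71 → rank 4.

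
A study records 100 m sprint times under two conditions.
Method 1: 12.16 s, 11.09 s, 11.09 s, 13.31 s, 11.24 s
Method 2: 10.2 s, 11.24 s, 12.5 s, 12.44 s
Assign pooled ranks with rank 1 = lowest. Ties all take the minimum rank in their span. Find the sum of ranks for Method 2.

Sorted (ascending): 10.2, 11.09, 11.09, 11.24, 11.24, 12.16, 12.44, 12.5, 13.31
The 2 values of 11.09 occupy positions 2–3 → each gets rank 2.
The 2 values of 11.24 occupy positions 4–5 → each gets rank 4.
Method 2 values → pooled ranks: 10.2→1, 11.24→4, 12.5→8, 12.44→7
Rank sum = 1 + 4 + 8 + 7 = 20

20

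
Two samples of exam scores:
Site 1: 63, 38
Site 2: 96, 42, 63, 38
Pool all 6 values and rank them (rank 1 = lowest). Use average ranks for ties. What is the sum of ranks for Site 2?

15

Sorted (ascending): 38, 38, 42, 63, 63, 96
The 2 values of 38 occupy positions 1–2 → average rank (1+2)/2 = 1.5.
The 2 values of 63 occupy positions 4–5 → average rank (4+5)/2 = 4.5.
Site 2 values → pooled ranks: 96→6, 42→3, 63→4.5, 38→1.5
Rank sum = 6 + 3 + 4.5 + 1.5 = 15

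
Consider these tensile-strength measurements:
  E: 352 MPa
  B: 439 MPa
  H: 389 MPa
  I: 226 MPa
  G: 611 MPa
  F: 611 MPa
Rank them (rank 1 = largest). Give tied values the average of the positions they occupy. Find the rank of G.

1.5

Sorted (descending): 611, 611, 439, 389, 352, 226
The 2 values of 611 occupy positions 1–2 → average rank (1+2)/2 = 1.5.
G has value 611 MPa → rank 1.5.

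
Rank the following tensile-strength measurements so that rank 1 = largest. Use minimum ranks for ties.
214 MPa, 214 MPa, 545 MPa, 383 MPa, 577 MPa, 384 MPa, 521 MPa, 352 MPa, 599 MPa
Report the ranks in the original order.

Sorted (descending): 599, 577, 545, 521, 384, 383, 352, 214, 214
The 2 values of 214 occupy positions 8–9 → each gets rank 8.

8, 8, 3, 6, 2, 5, 4, 7, 1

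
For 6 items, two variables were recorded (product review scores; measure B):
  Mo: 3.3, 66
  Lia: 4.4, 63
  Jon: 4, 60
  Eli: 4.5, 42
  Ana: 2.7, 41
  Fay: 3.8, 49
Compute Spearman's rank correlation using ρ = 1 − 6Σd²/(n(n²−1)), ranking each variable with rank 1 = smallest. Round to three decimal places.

0.086

Ranks of variable 1: 2, 5, 4, 6, 1, 3
Ranks of variable 2: 6, 5, 4, 2, 1, 3
d = r₁ − r₂: -4, 0, 0, 4, 0, 0
d²: 16, 0, 0, 16, 0, 0; Σd² = 32
ρ = 1 − 6·32/(6·35) = 1 − 192/210 = 0.086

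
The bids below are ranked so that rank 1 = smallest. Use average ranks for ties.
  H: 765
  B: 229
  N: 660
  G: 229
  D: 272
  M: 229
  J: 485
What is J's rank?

5

Sorted (ascending): 229, 229, 229, 272, 485, 660, 765
The 3 values of 229 occupy positions 1–3 → average rank 2.
J has value 485 → rank 5.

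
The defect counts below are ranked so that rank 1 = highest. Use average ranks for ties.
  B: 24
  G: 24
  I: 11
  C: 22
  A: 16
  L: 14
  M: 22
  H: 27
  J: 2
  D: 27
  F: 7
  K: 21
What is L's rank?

9

Sorted (descending): 27, 27, 24, 24, 22, 22, 21, 16, 14, 11, 7, 2
The 2 values of 27 occupy positions 1–2 → average rank (1+2)/2 = 1.5.
The 2 values of 24 occupy positions 3–4 → average rank (3+4)/2 = 3.5.
The 2 values of 22 occupy positions 5–6 → average rank (5+6)/2 = 5.5.
L has value 14 → rank 9.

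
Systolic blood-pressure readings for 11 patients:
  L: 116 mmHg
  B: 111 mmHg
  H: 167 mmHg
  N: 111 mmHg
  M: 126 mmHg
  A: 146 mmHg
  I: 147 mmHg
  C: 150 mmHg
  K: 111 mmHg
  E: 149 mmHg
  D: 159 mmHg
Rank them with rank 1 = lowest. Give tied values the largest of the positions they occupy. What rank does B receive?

3

Sorted (ascending): 111, 111, 111, 116, 126, 146, 147, 149, 150, 159, 167
The 3 values of 111 occupy positions 1–3 → each gets rank 3.
B has value 111 mmHg → rank 3.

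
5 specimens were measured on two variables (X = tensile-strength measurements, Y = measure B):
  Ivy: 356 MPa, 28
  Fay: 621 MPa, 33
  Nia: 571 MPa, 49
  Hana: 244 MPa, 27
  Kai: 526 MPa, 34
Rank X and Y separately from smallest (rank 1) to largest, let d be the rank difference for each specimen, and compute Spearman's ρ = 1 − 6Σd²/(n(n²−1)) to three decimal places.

Ranks of variable 1: 2, 5, 4, 1, 3
Ranks of variable 2: 2, 3, 5, 1, 4
d = r₁ − r₂: 0, 2, -1, 0, -1
d²: 0, 4, 1, 0, 1; Σd² = 6
ρ = 1 − 6·6/(5·24) = 1 − 36/120 = 0.700

0.700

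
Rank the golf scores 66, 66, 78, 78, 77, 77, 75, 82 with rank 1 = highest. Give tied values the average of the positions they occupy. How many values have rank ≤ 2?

Sorted (descending): 82, 78, 78, 77, 77, 75, 66, 66
The 2 values of 78 occupy positions 2–3 → average rank (2+3)/2 = 2.5.
The 2 values of 77 occupy positions 4–5 → average rank (4+5)/2 = 4.5.
The 2 values of 66 occupy positions 7–8 → average rank (7+8)/2 = 7.5.
Ranks ≤ 2: {1} → 1 value.

1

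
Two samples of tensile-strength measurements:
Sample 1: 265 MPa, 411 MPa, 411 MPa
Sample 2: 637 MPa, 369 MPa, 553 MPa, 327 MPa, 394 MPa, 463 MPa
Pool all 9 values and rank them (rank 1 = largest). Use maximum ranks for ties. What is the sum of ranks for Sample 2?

Sorted (descending): 637, 553, 463, 411, 411, 394, 369, 327, 265
The 2 values of 411 occupy positions 4–5 → each gets rank 5.
Sample 2 values → pooled ranks: 637→1, 369→7, 553→2, 327→8, 394→6, 463→3
Rank sum = 1 + 7 + 2 + 8 + 6 + 3 = 27

27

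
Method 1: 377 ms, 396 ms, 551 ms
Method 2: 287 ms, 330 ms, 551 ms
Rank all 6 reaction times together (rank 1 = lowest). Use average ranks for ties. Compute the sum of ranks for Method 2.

Sorted (ascending): 287, 330, 377, 396, 551, 551
The 2 values of 551 occupy positions 5–6 → average rank (5+6)/2 = 5.5.
Method 2 values → pooled ranks: 287→1, 330→2, 551→5.5
Rank sum = 1 + 2 + 5.5 = 8.5

8.5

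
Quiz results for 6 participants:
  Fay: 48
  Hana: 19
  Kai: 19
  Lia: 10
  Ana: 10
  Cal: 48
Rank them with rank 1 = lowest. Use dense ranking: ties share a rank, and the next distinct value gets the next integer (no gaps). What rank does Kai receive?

Sorted (ascending): 10, 10, 19, 19, 48, 48
The 2 values of 10 share dense rank 1.
The 2 values of 19 share dense rank 2.
The 2 values of 48 share dense rank 3.
Kai has value 19 → rank 2.

2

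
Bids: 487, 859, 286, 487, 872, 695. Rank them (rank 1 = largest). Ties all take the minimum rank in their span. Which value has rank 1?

872

Sorted (descending): 872, 859, 695, 487, 487, 286
The 2 values of 487 occupy positions 4–5 → each gets rank 4.
Rank 1 → value 872.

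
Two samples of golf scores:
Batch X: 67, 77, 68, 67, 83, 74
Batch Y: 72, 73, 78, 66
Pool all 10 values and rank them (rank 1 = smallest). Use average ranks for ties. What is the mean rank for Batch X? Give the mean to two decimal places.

5.67

Sorted (ascending): 66, 67, 67, 68, 72, 73, 74, 77, 78, 83
The 2 values of 67 occupy positions 2–3 → average rank (2+3)/2 = 2.5.
Batch X values → pooled ranks: 67→2.5, 77→8, 68→4, 67→2.5, 83→10, 74→7
Mean rank = (2.5 + 8 + 4 + 2.5 + 10 + 7) / 6 = 5.67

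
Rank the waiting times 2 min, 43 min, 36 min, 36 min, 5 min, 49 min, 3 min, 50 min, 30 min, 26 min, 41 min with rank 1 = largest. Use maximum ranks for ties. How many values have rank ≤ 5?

4

Sorted (descending): 50, 49, 43, 41, 36, 36, 30, 26, 5, 3, 2
The 2 values of 36 occupy positions 5–6 → each gets rank 6.
Ranks ≤ 5: {1, 2, 3, 4} → 4 values.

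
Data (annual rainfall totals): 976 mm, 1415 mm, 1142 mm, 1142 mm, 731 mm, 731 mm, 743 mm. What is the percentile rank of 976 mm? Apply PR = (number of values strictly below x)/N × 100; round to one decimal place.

42.9

N = 7.
Strictly below 976: 3. Equal to 976: 1.
PR = 3/7 × 100 = 42.9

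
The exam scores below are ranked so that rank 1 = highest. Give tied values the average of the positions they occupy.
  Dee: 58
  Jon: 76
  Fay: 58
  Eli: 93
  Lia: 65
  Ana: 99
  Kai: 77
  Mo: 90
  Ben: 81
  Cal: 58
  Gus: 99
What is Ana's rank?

1.5

Sorted (descending): 99, 99, 93, 90, 81, 77, 76, 65, 58, 58, 58
The 2 values of 99 occupy positions 1–2 → average rank (1+2)/2 = 1.5.
The 3 values of 58 occupy positions 9–11 → average rank 10.
Ana has value 99 → rank 1.5.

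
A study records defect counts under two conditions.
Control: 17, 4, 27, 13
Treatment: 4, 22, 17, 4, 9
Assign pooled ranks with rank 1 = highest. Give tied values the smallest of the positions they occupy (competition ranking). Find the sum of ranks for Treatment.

Sorted (descending): 27, 22, 17, 17, 13, 9, 4, 4, 4
The 2 values of 17 occupy positions 3–4 → each gets rank 3.
The 3 values of 4 occupy positions 7–9 → each gets rank 7.
Treatment values → pooled ranks: 4→7, 22→2, 17→3, 4→7, 9→6
Rank sum = 7 + 2 + 3 + 7 + 6 = 25

25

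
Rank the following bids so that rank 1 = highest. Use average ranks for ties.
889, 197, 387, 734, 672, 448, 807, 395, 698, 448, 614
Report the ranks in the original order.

1, 11, 10, 3, 5, 7.5, 2, 9, 4, 7.5, 6

Sorted (descending): 889, 807, 734, 698, 672, 614, 448, 448, 395, 387, 197
The 2 values of 448 occupy positions 7–8 → average rank (7+8)/2 = 7.5.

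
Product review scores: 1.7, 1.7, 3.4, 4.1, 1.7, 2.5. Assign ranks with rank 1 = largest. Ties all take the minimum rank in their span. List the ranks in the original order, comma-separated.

Sorted (descending): 4.1, 3.4, 2.5, 1.7, 1.7, 1.7
The 3 values of 1.7 occupy positions 4–6 → each gets rank 4.

4, 4, 2, 1, 4, 3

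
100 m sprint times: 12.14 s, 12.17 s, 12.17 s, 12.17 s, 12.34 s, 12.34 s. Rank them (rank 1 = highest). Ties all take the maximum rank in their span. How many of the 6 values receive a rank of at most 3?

Sorted (descending): 12.34, 12.34, 12.17, 12.17, 12.17, 12.14
The 2 values of 12.34 occupy positions 1–2 → each gets rank 2.
The 3 values of 12.17 occupy positions 3–5 → each gets rank 5.
Ranks ≤ 3: {2, 2} → 2 values.

2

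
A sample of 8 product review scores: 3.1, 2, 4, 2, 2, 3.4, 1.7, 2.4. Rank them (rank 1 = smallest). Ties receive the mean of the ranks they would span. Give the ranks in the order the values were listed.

Sorted (ascending): 1.7, 2, 2, 2, 2.4, 3.1, 3.4, 4
The 3 values of 2 occupy positions 2–4 → average rank 3.

6, 3, 8, 3, 3, 7, 1, 5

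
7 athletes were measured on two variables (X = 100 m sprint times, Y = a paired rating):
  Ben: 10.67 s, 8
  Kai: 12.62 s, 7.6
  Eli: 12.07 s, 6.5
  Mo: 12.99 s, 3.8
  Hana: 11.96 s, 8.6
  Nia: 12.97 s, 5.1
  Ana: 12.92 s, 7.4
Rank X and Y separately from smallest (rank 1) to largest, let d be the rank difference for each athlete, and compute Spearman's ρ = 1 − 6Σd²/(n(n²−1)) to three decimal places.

Ranks of variable 1: 1, 4, 3, 7, 2, 6, 5
Ranks of variable 2: 6, 5, 3, 1, 7, 2, 4
d = r₁ − r₂: -5, -1, 0, 6, -5, 4, 1
d²: 25, 1, 0, 36, 25, 16, 1; Σd² = 104
ρ = 1 − 6·104/(7·48) = 1 − 624/336 = -0.857

-0.857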